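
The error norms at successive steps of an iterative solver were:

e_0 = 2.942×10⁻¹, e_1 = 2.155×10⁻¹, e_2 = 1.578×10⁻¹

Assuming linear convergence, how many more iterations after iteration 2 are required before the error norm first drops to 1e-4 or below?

24

Rate ρ ≈ e_2/e_1 = 1.578×10⁻¹/2.155×10⁻¹ = 0.7323.
After j more steps, e_{2+j} ≈ 1.578×10⁻¹·ρ^j; need ρ^j ≤ 1e-4/1.578×10⁻¹ = 0.000633714.
j ≥ ln(0.000633714)/ln(0.7323) = -7.3639/-0.31157 = 23.635.
So 24 more iterations are needed.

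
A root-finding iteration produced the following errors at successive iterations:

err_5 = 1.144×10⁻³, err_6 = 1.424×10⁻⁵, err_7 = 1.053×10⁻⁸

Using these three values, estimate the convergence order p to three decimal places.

p ≈ ln(err_7/err_6) / ln(err_6/err_5)
  = ln(1.053×10⁻⁸/1.424×10⁻⁵) / ln(1.424×10⁻⁵/1.144×10⁻³)
  = ln(0.000739466) / ln(0.0124476)
  = -7.209582 / -4.386227 ≈ 1.643686

1.644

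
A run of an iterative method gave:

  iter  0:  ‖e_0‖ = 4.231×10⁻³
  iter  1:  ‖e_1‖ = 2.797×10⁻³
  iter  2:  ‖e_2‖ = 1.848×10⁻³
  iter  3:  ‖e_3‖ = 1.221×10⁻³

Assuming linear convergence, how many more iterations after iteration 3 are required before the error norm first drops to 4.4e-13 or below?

Rate ρ ≈ ‖e_3‖/‖e_2‖ = 1.221×10⁻³/1.848×10⁻³ = 0.6607.
After j more steps, ‖e_{3+j}‖ ≈ 1.221×10⁻³·ρ^j; need ρ^j ≤ 4.4e-13/1.221×10⁻³ = 3.6036e-10.
j ≥ ln(3.6036e-10)/ln(0.6607) = -21.7439/-0.41446 = 52.463.
So 53 more iterations are needed.

53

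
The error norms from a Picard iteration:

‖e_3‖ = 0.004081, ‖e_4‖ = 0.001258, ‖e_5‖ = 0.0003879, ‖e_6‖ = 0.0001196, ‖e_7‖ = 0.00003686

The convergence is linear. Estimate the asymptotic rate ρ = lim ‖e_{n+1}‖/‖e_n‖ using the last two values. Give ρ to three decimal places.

0.308

ρ ≈ ‖e_7‖/‖e_6‖ = 0.00003686/0.0001196 = 0.30819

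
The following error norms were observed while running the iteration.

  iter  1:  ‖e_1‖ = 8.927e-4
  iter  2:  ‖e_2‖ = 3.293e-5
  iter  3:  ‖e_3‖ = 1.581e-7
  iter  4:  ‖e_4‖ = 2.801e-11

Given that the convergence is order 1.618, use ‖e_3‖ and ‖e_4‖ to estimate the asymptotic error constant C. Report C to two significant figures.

2.8

C ≈ ‖e_4‖ / ‖e_3‖^1.618
  = 2.801e-11 / (1.581e-7)^1.618
  = 2.801e-11 / 9.90539e-12 ≈ 2.8278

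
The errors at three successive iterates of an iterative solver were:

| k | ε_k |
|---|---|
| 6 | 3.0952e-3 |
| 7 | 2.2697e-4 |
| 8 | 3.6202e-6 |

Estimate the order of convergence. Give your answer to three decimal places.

p ≈ ln(ε_8/ε_7) / ln(ε_7/ε_6)
  = ln(3.6202e-6/2.2697e-4) / ln(2.2697e-4/3.0952e-3)
  = ln(0.0159501) / ln(0.0733297)
  = -4.138290 / -2.612790 ≈ 1.583859

1.584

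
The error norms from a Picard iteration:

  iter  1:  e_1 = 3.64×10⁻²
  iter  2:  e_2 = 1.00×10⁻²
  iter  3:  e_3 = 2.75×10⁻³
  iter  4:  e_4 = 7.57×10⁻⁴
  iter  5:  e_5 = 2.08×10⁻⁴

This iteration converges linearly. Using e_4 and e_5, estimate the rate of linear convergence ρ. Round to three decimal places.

0.275

ρ ≈ e_5/e_4 = 2.08×10⁻⁴/7.57×10⁻⁴ = 0.27477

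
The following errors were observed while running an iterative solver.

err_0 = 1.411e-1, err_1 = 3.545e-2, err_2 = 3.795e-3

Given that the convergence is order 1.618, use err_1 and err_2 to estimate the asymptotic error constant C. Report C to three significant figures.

C ≈ err_2 / err_1^1.618
  = 3.795e-3 / (3.545e-2)^1.618
  = 3.795e-3 / 0.00450069 ≈ 0.8432

0.843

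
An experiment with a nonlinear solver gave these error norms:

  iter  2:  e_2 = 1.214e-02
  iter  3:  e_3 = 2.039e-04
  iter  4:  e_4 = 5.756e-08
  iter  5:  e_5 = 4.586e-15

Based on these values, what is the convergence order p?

2

Consecutive ratios: e_5/e_4 = 4.586e-15/5.756e-08 = 7.96734e-08, e_4/e_3 = 5.756e-08/2.039e-04 = 0.000282295.
p ≈ ln(7.96734e-08)/ln(0.000282295) = -16.3453/-8.1726 ≈ 2.00.
So the convergence is quadratic (order 2).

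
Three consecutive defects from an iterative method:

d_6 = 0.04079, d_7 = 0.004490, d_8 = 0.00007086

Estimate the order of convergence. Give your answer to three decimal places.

p ≈ ln(d_8/d_7) / ln(d_7/d_6)
  = ln(0.00007086/0.004490) / ln(0.004490/0.04079)
  = ln(0.0157817) / ln(0.110076)
  = -4.148904 / -2.206584 ≈ 1.880238

1.880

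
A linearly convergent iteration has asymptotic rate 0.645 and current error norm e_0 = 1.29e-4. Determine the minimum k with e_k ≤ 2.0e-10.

31

After k steps, e_k ≈ 1.29e-4·0.645^k.
Need 0.645^k ≤ 2.0e-10/1.29e-4 = 1.55039e-06.
k ≥ ln(1.55039e-06)/ln(0.645) = -13.3770/-0.43850 = 30.506.
Smallest integer k = 31.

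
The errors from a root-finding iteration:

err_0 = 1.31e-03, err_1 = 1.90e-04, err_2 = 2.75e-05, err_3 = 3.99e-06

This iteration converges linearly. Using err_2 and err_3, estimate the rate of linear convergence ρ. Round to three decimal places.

ρ ≈ err_3/err_2 = 3.99e-06/2.75e-05 = 0.14509

0.145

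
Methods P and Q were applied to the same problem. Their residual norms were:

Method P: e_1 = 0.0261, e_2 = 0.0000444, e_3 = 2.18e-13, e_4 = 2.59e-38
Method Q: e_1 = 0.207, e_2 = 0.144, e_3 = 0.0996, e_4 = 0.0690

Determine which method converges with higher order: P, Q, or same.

P

Method P: p ≈ ln(2.59e-38/2.18e-13)/ln(2.18e-13/0.0000444) ≈ 3.00.
Method Q: p ≈ ln(0.0690/0.0996)/ln(0.0996/0.144) ≈ 1.00.
Method P has the higher order (≈3.0 vs ≈1.0).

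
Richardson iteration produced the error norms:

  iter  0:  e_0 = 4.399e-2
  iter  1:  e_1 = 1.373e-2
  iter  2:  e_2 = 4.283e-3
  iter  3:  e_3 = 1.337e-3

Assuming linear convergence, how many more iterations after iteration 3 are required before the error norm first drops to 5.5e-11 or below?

Rate ρ ≈ e_3/e_2 = 1.337e-3/4.283e-3 = 0.3122.
After j more steps, e_{3+j} ≈ 1.337e-3·ρ^j; need ρ^j ≤ 5.5e-11/1.337e-3 = 4.11369e-08.
j ≥ ln(4.11369e-08)/ln(0.3122) = -17.0064/-1.16411 = 14.609.
So 15 more iterations are needed.

15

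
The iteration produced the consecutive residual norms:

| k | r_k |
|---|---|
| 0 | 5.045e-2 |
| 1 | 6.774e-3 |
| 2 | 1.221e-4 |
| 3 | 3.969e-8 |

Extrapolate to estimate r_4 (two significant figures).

First estimate the order: p ≈ ln(r_3/r_2) / ln(r_2/r_1) = ln(3.969e-8/1.221e-4)/ln(1.221e-4/6.774e-3) = ln(0.000325061)/ln(0.0180248) ≈ 1.9999.
Then r_4 ≈ r_3·(r_3/r_2)^p = 3.969e-8·(0.000325061)^1.9999 = 3.969e-8·1.0575e-07 ≈ 4.197e-15.

4.2e-15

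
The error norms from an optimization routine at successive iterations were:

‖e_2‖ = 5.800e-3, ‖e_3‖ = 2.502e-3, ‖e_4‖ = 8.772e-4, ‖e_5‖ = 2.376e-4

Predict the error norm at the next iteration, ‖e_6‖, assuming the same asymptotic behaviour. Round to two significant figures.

4.7e-5

First estimate the order: p ≈ ln(‖e_5‖/‖e_4‖) / ln(‖e_4‖/‖e_3‖) = ln(2.376e-4/8.772e-4)/ln(8.772e-4/2.502e-3) = ln(0.270862)/ln(0.3506) ≈ 1.2462.
Then ‖e_6‖ ≈ ‖e_5‖·(‖e_5‖/‖e_4‖)^p = 2.376e-4·(0.270862)^1.2462 = 2.376e-4·0.196377 ≈ 4.666e-05.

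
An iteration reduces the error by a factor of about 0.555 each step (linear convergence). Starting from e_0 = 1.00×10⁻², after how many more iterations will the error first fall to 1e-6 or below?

After k steps, e_k ≈ 1.00×10⁻²·0.555^k.
Need 0.555^k ≤ 1e-6/1.00×10⁻² = 0.0001.
k ≥ ln(0.0001)/ln(0.555) = -9.2103/-0.58879 = 15.643.
Smallest integer k = 16.

16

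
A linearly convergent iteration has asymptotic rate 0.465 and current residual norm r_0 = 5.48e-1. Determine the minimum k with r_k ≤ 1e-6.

18

After k steps, r_k ≈ 5.48e-1·0.465^k.
Need 0.465^k ≤ 1e-6/5.48e-1 = 1.82482e-06.
k ≥ ln(1.82482e-06)/ln(0.465) = -13.2140/-0.76572 = 17.257.
Smallest integer k = 18.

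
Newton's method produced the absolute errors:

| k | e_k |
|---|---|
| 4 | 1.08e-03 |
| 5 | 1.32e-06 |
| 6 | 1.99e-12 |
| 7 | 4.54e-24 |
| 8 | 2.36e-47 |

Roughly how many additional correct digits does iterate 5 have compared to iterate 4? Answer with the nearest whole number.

3

Digits gained ≈ log₁₀(e_4/e_5) = log₁₀(1.08e-03/1.32e-06) = log₁₀(818.182) ≈ 2.913.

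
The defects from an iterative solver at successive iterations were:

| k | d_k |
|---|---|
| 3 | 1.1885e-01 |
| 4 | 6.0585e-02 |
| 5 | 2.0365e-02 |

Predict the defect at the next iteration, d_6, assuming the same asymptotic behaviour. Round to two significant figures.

First estimate the order: p ≈ ln(d_5/d_4) / ln(d_4/d_3) = ln(2.0365e-02/6.0585e-02)/ln(6.0585e-02/1.1885e-01) = ln(0.336139)/ln(0.50976) ≈ 1.6180.
Then d_6 ≈ d_5·(d_5/d_4)^p = 2.0365e-02·(0.336139)^1.6180 = 2.0365e-02·0.171359 ≈ 0.00349.

3.5e-3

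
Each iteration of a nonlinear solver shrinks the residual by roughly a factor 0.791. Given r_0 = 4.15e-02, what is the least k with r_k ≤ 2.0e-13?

After k steps, r_k ≈ 4.15e-02·0.791^k.
Need 0.791^k ≤ 2.0e-13/4.15e-02 = 4.81928e-12.
k ≥ ln(4.81928e-12)/ln(0.791) = -26.0584/-0.23446 = 111.142.
Smallest integer k = 112.

112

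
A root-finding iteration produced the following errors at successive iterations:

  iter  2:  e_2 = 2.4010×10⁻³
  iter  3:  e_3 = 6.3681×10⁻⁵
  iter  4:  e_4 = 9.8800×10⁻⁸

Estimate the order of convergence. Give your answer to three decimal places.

1.782

p ≈ ln(e_4/e_3) / ln(e_3/e_2)
  = ln(9.8800×10⁻⁸/6.3681×10⁻⁵) / ln(6.3681×10⁻⁵/2.4010×10⁻³)
  = ln(0.00155148) / ln(0.0265227)
  = -6.468546 / -3.629754 ≈ 1.782089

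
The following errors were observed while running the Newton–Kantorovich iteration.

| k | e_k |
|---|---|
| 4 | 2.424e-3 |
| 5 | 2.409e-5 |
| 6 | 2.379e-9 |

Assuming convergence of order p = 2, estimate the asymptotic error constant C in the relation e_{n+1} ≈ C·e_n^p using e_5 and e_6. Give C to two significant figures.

4.1

C ≈ e_6 / e_5^2
  = 2.379e-9 / (2.409e-5)^2
  = 2.379e-9 / 5.80328e-10 ≈ 4.0994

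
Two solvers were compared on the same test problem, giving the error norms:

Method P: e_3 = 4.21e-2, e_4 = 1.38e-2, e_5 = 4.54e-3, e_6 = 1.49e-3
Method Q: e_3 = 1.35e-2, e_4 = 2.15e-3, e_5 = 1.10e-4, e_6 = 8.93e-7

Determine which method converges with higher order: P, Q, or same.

Q

Method P: p ≈ ln(1.49e-3/4.54e-3)/ln(4.54e-3/1.38e-2) ≈ 1.00.
Method Q: p ≈ ln(8.93e-7/1.10e-4)/ln(1.10e-4/2.15e-3) ≈ 1.62.
Method Q has the higher order (≈1.6 vs ≈1.0).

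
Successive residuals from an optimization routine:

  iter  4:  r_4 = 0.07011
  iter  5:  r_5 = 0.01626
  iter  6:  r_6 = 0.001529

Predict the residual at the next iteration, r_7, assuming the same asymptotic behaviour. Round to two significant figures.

3.3e-5

First estimate the order: p ≈ ln(r_6/r_5) / ln(r_5/r_4) = ln(0.001529/0.01626)/ln(0.01626/0.07011) = ln(0.0940344)/ln(0.231921) ≈ 1.6177.
Then r_7 ≈ r_6·(r_6/r_5)^p = 0.001529·(0.0940344)^1.6177 = 0.001529·0.0218316 ≈ 3.338e-05.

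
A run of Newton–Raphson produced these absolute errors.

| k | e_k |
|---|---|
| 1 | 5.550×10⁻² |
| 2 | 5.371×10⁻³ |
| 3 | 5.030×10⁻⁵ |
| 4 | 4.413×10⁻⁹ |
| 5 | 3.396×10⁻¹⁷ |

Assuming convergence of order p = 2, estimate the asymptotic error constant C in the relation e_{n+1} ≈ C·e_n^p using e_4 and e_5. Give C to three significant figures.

1.74

C ≈ e_5 / e_4^2
  = 3.396×10⁻¹⁷ / (4.413×10⁻⁹)^2
  = 3.396×10⁻¹⁷ / 1.94746e-17 ≈ 1.7438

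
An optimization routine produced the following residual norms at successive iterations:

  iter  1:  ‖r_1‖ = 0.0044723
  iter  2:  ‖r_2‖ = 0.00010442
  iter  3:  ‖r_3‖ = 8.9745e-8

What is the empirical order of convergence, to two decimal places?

p ≈ ln(‖r_3‖/‖r_2‖) / ln(‖r_2‖/‖r_1‖)
  = ln(8.9745e-8/0.00010442) / ln(0.00010442/0.0044723)
  = ln(0.000859462) / ln(0.0233482)
  = -7.05920 / -3.75724 ≈ 1.87883

1.88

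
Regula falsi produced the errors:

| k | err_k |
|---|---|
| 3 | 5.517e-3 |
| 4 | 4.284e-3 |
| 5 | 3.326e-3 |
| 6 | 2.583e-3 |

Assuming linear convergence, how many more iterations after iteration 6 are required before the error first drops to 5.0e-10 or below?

Rate ρ ≈ err_6/err_5 = 2.583e-3/3.326e-3 = 0.7766.
After j more steps, err_{6+j} ≈ 2.583e-3·ρ^j; need ρ^j ≤ 5.0e-10/2.583e-3 = 1.93573e-07.
j ≥ ln(1.93573e-07)/ln(0.7766) = -15.4576/-0.25283 = 61.138.
So 62 more iterations are needed.

62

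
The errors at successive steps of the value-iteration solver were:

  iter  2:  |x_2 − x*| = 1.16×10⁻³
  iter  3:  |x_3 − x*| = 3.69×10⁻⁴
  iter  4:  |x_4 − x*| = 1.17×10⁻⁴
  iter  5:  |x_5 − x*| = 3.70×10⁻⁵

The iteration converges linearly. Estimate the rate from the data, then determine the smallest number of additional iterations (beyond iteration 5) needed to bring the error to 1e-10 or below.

Rate ρ ≈ |x_5 − x*|/|x_4 − x*| = 3.70×10⁻⁵/1.17×10⁻⁴ = 0.3162.
After j more steps, |x_{5+j} − x*| ≈ 3.70×10⁻⁵·ρ^j; need ρ^j ≤ 1e-10/3.70×10⁻⁵ = 2.7027e-06.
j ≥ ln(2.7027e-06)/ln(0.3162) = -12.8213/-1.15138 = 11.136.
So 12 more iterations are needed.

12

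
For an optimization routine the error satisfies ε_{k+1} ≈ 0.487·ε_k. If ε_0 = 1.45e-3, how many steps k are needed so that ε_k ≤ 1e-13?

33

After k steps, ε_k ≈ 1.45e-3·0.487^k.
Need 0.487^k ≤ 1e-13/1.45e-3 = 6.89655e-11.
k ≥ ln(6.89655e-11)/ln(0.487) = -23.3974/-0.71949 = 32.519.
Smallest integer k = 33.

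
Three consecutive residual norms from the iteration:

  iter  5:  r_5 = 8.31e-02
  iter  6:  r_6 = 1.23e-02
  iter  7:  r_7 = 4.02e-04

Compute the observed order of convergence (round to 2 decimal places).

p ≈ ln(r_7/r_6) / ln(r_6/r_5)
  = ln(4.02e-04/1.23e-02) / ln(1.23e-02/8.31e-02)
  = ln(0.0326829) / ln(0.148014)
  = -3.42090 / -1.91045 ≈ 1.79063

1.79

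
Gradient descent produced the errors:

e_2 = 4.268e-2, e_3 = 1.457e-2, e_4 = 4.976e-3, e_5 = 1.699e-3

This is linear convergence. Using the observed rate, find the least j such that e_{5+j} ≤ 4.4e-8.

10

Rate ρ ≈ e_5/e_4 = 1.699e-3/4.976e-3 = 0.3414.
After j more steps, e_{5+j} ≈ 1.699e-3·ρ^j; need ρ^j ≤ 4.4e-8/1.699e-3 = 2.58976e-05.
j ≥ ln(2.58976e-05)/ln(0.3414) = -10.5614/-1.07470 = 9.827.
So 10 more iterations are needed.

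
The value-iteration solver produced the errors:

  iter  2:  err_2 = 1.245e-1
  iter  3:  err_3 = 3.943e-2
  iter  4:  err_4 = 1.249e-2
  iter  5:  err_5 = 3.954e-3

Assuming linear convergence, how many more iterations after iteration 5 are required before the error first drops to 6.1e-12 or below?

Rate ρ ≈ err_5/err_4 = 3.954e-3/1.249e-2 = 0.3166.
After j more steps, err_{5+j} ≈ 3.954e-3·ρ^j; need ρ^j ≤ 6.1e-12/3.954e-3 = 1.54274e-09.
j ≥ ln(1.54274e-09)/ln(0.3166) = -20.2897/-1.15012 = 17.641.
So 18 more iterations are needed.

18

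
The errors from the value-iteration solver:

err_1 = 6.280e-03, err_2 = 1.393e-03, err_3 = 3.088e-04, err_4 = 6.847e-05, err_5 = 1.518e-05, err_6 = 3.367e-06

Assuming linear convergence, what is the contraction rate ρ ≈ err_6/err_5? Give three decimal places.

0.222

ρ ≈ err_6/err_5 = 3.367e-06/1.518e-05 = 0.22181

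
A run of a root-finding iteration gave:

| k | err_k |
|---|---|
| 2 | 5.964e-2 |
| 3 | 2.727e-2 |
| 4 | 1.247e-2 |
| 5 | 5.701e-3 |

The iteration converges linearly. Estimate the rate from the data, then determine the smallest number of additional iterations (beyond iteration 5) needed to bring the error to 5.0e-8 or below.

15

Rate ρ ≈ err_5/err_4 = 5.701e-3/1.247e-2 = 0.4572.
After j more steps, err_{5+j} ≈ 5.701e-3·ρ^j; need ρ^j ≤ 5.0e-8/5.701e-3 = 8.77039e-06.
j ≥ ln(8.77039e-06)/ln(0.4572) = -11.6441/-0.78263 = 14.878.
So 15 more iterations are needed.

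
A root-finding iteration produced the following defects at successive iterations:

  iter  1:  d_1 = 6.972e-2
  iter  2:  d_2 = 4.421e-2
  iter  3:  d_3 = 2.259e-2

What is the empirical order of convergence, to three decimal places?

1.474

p ≈ ln(d_3/d_2) / ln(d_2/d_1)
  = ln(2.259e-2/4.421e-2) / ln(4.421e-2/6.972e-2)
  = ln(0.51097) / ln(0.634108)
  = -0.671444 / -0.455536 ≈ 1.473965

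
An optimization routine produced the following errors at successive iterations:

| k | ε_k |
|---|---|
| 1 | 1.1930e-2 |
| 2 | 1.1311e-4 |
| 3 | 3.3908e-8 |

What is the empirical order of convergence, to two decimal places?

p ≈ ln(ε_3/ε_2) / ln(ε_2/ε_1)
  = ln(3.3908e-8/1.1311e-4) / ln(1.1311e-4/1.1930e-2)
  = ln(0.000299779) / ln(0.00948114)
  = -8.11247 / -4.65845 ≈ 1.74145

1.74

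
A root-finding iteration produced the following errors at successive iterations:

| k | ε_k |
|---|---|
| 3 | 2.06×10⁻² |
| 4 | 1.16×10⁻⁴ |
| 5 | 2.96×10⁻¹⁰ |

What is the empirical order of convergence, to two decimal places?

2.49

p ≈ ln(ε_5/ε_4) / ln(ε_4/ε_3)
  = ln(2.96×10⁻¹⁰/1.16×10⁻⁴) / ln(1.16×10⁻⁴/2.06×10⁻²)
  = ln(2.55172e-06) / ln(0.00563107)
  = -12.87874 / -5.17946 ≈ 2.48650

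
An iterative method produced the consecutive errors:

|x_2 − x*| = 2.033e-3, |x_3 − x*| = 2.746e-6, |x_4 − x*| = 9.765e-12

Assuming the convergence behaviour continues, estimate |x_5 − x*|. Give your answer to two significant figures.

4.4e-22

First estimate the order: p ≈ ln(|x_4 − x*|/|x_3 − x*|) / ln(|x_3 − x*|/|x_2 − x*|) = ln(9.765e-12/2.746e-6)/ln(2.746e-6/2.033e-3) = ln(3.55608e-06)/ln(0.00135071) ≈ 1.8990.
Then |x_5 − x*| ≈ |x_4 − x*|·(|x_4 − x*|/|x_3 − x*|)^p = 9.765e-12·(3.55608e-06)^1.8990 = 9.765e-12·4.4905e-11 ≈ 4.385e-22.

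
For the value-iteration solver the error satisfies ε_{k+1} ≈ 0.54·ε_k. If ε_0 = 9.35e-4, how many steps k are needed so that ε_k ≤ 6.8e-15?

42

After k steps, ε_k ≈ 9.35e-4·0.54^k.
Need 0.54^k ≤ 6.8e-15/9.35e-4 = 7.27273e-12.
k ≥ ln(7.27273e-12)/ln(0.54) = -25.6469/-0.61619 = 41.622.
Smallest integer k = 42.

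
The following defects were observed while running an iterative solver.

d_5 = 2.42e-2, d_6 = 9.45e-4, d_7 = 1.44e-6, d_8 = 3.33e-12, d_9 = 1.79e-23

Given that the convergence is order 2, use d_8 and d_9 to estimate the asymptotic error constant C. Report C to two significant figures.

1.6

C ≈ d_9 / d_8^2
  = 1.79e-23 / (3.33e-12)^2
  = 1.79e-23 / 1.10889e-23 ≈ 1.6142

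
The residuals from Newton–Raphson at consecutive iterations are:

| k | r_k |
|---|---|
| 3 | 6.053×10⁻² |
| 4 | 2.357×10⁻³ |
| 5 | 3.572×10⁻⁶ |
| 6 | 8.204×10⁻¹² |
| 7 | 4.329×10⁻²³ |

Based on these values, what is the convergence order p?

2

Consecutive ratios: r_7/r_6 = 4.329×10⁻²³/8.204×10⁻¹² = 5.27669e-12, r_6/r_5 = 8.204×10⁻¹²/3.572×10⁻⁶ = 2.29675e-06.
p ≈ ln(5.27669e-12)/ln(2.29675e-06) = -25.9677/-12.9840 ≈ 2.00.
So the convergence is quadratic (order 2).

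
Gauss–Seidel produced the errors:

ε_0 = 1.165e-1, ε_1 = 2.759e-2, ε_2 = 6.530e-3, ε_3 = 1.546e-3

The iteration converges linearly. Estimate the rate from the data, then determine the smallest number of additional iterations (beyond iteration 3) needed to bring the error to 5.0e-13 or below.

Rate ρ ≈ ε_3/ε_2 = 1.546e-3/6.530e-3 = 0.2368.
After j more steps, ε_{3+j} ≈ 1.546e-3·ρ^j; need ρ^j ≤ 5.0e-13/1.546e-3 = 3.23415e-10.
j ≥ ln(3.23415e-10)/ln(0.2368) = -21.8521/-1.44054 = 15.169.
So 16 more iterations are needed.

16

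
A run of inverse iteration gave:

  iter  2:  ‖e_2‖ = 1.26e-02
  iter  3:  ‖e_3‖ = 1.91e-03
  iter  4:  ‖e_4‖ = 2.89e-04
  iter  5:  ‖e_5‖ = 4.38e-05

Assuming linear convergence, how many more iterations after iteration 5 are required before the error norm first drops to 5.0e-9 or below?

5

Rate ρ ≈ ‖e_5‖/‖e_4‖ = 4.38e-05/2.89e-04 = 0.1516.
After j more steps, ‖e_{5+j}‖ ≈ 4.38e-05·ρ^j; need ρ^j ≤ 5.0e-9/4.38e-05 = 0.000114155.
j ≥ ln(0.000114155)/ln(0.1516) = -9.0780/-1.88651 = 4.812.
So 5 more iterations are needed.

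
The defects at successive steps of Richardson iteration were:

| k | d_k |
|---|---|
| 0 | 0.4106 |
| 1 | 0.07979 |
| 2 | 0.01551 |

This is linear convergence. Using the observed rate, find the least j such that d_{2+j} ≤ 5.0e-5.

Rate ρ ≈ d_2/d_1 = 0.01551/0.07979 = 0.1944.
After j more steps, d_{2+j} ≈ 0.01551·ρ^j; need ρ^j ≤ 5.0e-5/0.01551 = 0.00322373.
j ≥ ln(0.00322373)/ln(0.1944) = -5.7372/-1.63784 = 3.503.
So 4 more iterations are needed.

4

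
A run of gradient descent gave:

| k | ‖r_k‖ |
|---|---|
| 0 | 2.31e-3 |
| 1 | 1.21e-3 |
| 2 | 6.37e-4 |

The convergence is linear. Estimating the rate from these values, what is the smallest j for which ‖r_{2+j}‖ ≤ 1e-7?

14

Rate ρ ≈ ‖r_2‖/‖r_1‖ = 6.37e-4/1.21e-3 = 0.5264.
After j more steps, ‖r_{2+j}‖ ≈ 6.37e-4·ρ^j; need ρ^j ≤ 1e-7/6.37e-4 = 0.000156986.
j ≥ ln(0.000156986)/ln(0.5264) = -8.7594/-0.64169 = 13.651.
So 14 more iterations are needed.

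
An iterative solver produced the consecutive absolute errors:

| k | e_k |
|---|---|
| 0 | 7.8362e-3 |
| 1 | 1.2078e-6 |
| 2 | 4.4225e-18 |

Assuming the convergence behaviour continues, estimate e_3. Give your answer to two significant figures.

2.2e-52

First estimate the order: p ≈ ln(e_2/e_1) / ln(e_1/e_0) = ln(4.4225e-18/1.2078e-6)/ln(1.2078e-6/7.8362e-3) = ln(3.66162e-12)/ln(0.000154131) ≈ 3.0000.
Then e_3 ≈ e_2·(e_2/e_1)^p = 4.4225e-18·(3.66162e-12)^3.0000 = 4.4225e-18·4.9093e-35 ≈ 2.171e-52.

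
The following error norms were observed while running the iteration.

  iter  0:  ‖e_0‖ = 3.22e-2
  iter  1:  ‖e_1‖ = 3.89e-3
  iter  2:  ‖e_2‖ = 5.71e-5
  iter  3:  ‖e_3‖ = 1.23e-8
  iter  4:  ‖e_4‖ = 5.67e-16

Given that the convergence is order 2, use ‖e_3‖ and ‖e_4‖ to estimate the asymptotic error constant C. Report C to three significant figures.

C ≈ ‖e_4‖ / ‖e_3‖^2
  = 5.67e-16 / (1.23e-8)^2
  = 5.67e-16 / 1.5129e-16 ≈ 3.7478

3.75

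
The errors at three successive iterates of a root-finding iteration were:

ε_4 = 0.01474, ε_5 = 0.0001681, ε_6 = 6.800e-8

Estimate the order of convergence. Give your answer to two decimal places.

p ≈ ln(ε_6/ε_5) / ln(ε_5/ε_4)
  = ln(6.800e-8/0.0001681) / ln(0.0001681/0.01474)
  = ln(0.000404521) / ln(0.0114043)
  = -7.81281 / -4.47376 ≈ 1.74636

1.75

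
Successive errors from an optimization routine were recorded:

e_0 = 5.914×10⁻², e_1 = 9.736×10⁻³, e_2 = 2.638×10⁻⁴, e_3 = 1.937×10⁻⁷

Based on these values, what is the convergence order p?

2

Consecutive ratios: e_3/e_2 = 1.937×10⁻⁷/2.638×10⁻⁴ = 0.000734268, e_2/e_1 = 2.638×10⁻⁴/9.736×10⁻³ = 0.0270953.
p ≈ ln(0.000734268)/ln(0.0270953) = -7.2166/-3.6084 ≈ 2.00.
So the convergence is quadratic (order 2).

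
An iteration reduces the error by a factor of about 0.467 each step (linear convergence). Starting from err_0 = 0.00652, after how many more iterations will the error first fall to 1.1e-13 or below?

33

After k steps, err_k ≈ 0.00652·0.467^k.
Need 0.467^k ≤ 1.1e-13/0.00652 = 1.68712e-11.
k ≥ ln(1.68712e-11)/ln(0.467) = -24.8054/-0.76143 = 32.577.
Smallest integer k = 33.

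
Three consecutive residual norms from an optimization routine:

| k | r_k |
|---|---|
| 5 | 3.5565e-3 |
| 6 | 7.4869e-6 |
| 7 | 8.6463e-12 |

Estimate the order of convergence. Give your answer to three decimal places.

2.218

p ≈ ln(r_7/r_6) / ln(r_6/r_5)
  = ln(8.6463e-12/7.4869e-6) / ln(7.4869e-6/3.5565e-3)
  = ln(1.15486e-06) / ln(0.00210513)
  = -13.671531 / -6.163378 ≈ 2.218188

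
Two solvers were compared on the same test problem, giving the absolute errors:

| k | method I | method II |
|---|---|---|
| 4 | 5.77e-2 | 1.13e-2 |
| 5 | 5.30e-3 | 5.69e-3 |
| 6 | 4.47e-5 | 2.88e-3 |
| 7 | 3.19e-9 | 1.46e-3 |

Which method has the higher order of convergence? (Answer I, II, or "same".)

I

Method I: p ≈ ln(3.19e-9/4.47e-5)/ln(4.47e-5/5.30e-3) ≈ 2.00.
Method II: p ≈ ln(1.46e-3/2.88e-3)/ln(2.88e-3/5.69e-3) ≈ 1.00.
Method I has the higher order (≈2.0 vs ≈1.0).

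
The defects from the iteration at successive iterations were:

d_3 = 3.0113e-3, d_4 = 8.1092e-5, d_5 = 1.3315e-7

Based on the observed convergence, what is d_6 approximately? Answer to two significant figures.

First estimate the order: p ≈ ln(d_5/d_4) / ln(d_4/d_3) = ln(1.3315e-7/8.1092e-5)/ln(8.1092e-5/3.0113e-3) = ln(0.00164196)/ln(0.0269292) ≈ 1.7739.
Then d_6 ≈ d_5·(d_5/d_4)^p = 1.3315e-7·(0.00164196)^1.7739 = 1.3315e-7·1.14903e-05 ≈ 1.53e-12.

1.5e-12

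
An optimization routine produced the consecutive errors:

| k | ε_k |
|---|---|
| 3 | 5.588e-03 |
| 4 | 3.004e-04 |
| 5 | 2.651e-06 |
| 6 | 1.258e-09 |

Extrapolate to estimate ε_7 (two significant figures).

First estimate the order: p ≈ ln(ε_6/ε_5) / ln(ε_5/ε_4) = ln(1.258e-09/2.651e-06)/ln(2.651e-06/3.004e-04) = ln(0.000474538)/ln(0.0088249) ≈ 1.6179.
Then ε_7 ≈ ε_6·(ε_6/ε_5)^p = 1.258e-09·(0.000474538)^1.6179 = 1.258e-09·4.19313e-06 ≈ 5.275e-15.

5.3e-15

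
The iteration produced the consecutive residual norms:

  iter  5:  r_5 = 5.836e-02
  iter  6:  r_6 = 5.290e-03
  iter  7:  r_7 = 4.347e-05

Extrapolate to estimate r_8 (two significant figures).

First estimate the order: p ≈ ln(r_7/r_6) / ln(r_6/r_5) = ln(4.347e-05/5.290e-03)/ln(5.290e-03/5.836e-02) = ln(0.00821739)/ln(0.0906443) ≈ 1.9999.
Then r_8 ≈ r_7·(r_7/r_6)^p = 4.347e-05·(0.00821739)^1.9999 = 4.347e-05·6.75579e-05 ≈ 2.937e-09.

2.9e-9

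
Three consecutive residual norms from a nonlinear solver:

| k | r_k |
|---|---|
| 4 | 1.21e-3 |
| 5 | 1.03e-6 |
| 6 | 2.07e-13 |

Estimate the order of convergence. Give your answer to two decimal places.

p ≈ ln(r_6/r_5) / ln(r_5/r_4)
  = ln(2.07e-13/1.03e-6) / ln(1.03e-6/1.21e-3)
  = ln(2.00971e-07) / ln(0.00085124)
  = -15.42011 / -7.06882 ≈ 2.18143

2.18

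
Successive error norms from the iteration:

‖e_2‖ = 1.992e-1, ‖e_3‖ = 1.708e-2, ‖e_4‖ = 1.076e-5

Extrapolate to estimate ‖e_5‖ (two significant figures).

First estimate the order: p ≈ ln(‖e_4‖/‖e_3‖) / ln(‖e_3‖/‖e_2‖) = ln(1.076e-5/1.708e-2)/ln(1.708e-2/1.992e-1) = ln(0.000629977)/ln(0.085743) ≈ 3.0003.
Then ‖e_5‖ ≈ ‖e_4‖·(‖e_4‖/‖e_3‖)^p = 1.076e-5·(0.000629977)^3.0003 = 1.076e-5·2.49467e-10 ≈ 2.684e-15.

2.7e-15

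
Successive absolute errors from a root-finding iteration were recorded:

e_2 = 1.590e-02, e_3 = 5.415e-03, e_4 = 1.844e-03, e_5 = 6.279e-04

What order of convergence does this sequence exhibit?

1

Consecutive ratios: e_5/e_4 = 6.279e-04/1.844e-03 = 0.34051, e_4/e_3 = 1.844e-03/5.415e-03 = 0.340536.
p ≈ ln(0.34051)/ln(0.340536) = -1.0773/-1.0772 ≈ 1.00.
So the convergence is linear (order 1).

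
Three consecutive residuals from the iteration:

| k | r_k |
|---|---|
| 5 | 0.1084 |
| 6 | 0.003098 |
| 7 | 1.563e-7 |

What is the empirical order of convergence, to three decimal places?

2.783

p ≈ ln(r_7/r_6) / ln(r_6/r_5)
  = ln(1.563e-7/0.003098) / ln(0.003098/0.1084)
  = ln(5.04519e-05) / ln(0.0285793)
  = -9.894490 / -3.555073 ≈ 2.783203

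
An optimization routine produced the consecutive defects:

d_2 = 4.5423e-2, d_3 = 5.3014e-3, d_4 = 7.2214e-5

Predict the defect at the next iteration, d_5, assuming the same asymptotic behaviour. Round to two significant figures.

First estimate the order: p ≈ ln(d_4/d_3) / ln(d_3/d_2) = ln(7.2214e-5/5.3014e-3)/ln(5.3014e-3/4.5423e-2) = ln(0.0136217)/ln(0.116712) ≈ 2.0000.
Then d_5 ≈ d_4·(d_4/d_3)^p = 7.2214e-5·(0.0136217)^2.0000 = 7.2214e-5·0.000185551 ≈ 1.34e-08.

1.3e-8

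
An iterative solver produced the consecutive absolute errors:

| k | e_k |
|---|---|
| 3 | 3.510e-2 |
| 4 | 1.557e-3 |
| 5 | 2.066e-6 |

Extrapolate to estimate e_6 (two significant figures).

1.6e-12

First estimate the order: p ≈ ln(e_5/e_4) / ln(e_4/e_3) = ln(2.066e-6/1.557e-3)/ln(1.557e-3/3.510e-2) = ln(0.00132691)/ln(0.044359) ≈ 2.1265.
Then e_6 ≈ e_5·(e_5/e_4)^p = 2.066e-6·(0.00132691)^2.1265 = 2.066e-6·7.61592e-07 ≈ 1.573e-12.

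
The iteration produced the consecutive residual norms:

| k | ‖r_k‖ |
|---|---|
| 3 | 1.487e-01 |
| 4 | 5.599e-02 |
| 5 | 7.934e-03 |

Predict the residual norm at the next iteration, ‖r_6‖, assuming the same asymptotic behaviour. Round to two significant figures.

First estimate the order: p ≈ ln(‖r_5‖/‖r_4‖) / ln(‖r_4‖/‖r_3‖) = ln(7.934e-03/5.599e-02)/ln(5.599e-02/1.487e-01) = ln(0.141704)/ln(0.37653) ≈ 2.0005.
Then ‖r_6‖ ≈ ‖r_5‖·(‖r_5‖/‖r_4‖)^p = 7.934e-03·(0.141704)^2.0005 = 7.934e-03·0.0200604 ≈ 0.0001592.

1.6e-4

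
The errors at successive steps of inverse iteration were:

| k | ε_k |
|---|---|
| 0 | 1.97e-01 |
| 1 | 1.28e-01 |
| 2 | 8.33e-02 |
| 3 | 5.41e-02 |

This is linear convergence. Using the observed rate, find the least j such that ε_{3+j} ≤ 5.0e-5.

17

Rate ρ ≈ ε_3/ε_2 = 5.41e-02/8.33e-02 = 0.6495.
After j more steps, ε_{3+j} ≈ 5.41e-02·ρ^j; need ρ^j ≤ 5.0e-5/5.41e-02 = 0.000924214.
j ≥ ln(0.000924214)/ln(0.6495) = -6.9866/-0.43155 = 16.190.
So 17 more iterations are needed.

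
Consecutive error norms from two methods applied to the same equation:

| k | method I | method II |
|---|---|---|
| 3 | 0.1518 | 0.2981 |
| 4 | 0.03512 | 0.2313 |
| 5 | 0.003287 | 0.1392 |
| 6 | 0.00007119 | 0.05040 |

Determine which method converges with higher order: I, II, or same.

Method I: p ≈ ln(0.00007119/0.003287)/ln(0.003287/0.03512) ≈ 1.62.
Method II: p ≈ ln(0.05040/0.1392)/ln(0.1392/0.2313) ≈ 2.00.
Method II has the higher order (≈2.0 vs ≈1.6).

II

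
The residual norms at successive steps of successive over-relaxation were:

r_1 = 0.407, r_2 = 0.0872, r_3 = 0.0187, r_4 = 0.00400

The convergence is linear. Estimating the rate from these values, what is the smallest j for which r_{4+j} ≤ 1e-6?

6

Rate ρ ≈ r_4/r_3 = 0.00400/0.0187 = 0.2139.
After j more steps, r_{4+j} ≈ 0.00400·ρ^j; need ρ^j ≤ 1e-6/0.00400 = 0.00025.
j ≥ ln(0.00025)/ln(0.2139) = -8.2940/-1.54225 = 5.378.
So 6 more iterations are needed.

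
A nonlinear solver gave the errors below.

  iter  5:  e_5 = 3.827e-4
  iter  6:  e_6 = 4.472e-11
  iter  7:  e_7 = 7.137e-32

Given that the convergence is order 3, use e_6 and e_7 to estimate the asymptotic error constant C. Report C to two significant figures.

C ≈ e_7 / e_6^3
  = 7.137e-32 / (4.472e-11)^3
  = 7.137e-32 / 8.94346e-32 ≈ 0.79801

0.80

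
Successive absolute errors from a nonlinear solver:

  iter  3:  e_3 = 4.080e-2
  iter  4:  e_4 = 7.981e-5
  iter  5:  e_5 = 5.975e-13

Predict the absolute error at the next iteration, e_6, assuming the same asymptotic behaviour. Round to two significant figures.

First estimate the order: p ≈ ln(e_5/e_4) / ln(e_4/e_3) = ln(5.975e-13/7.981e-5)/ln(7.981e-5/4.080e-2) = ln(7.48653e-09)/ln(0.00195613) ≈ 3.0000.
Then e_6 ≈ e_5·(e_5/e_4)^p = 5.975e-13·(7.48653e-09)^3.0000 = 5.975e-13·4.19606e-25 ≈ 2.507e-37.

2.5e-37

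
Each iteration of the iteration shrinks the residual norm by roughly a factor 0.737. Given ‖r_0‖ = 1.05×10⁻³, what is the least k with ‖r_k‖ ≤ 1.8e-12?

After k steps, ‖r_k‖ ≈ 1.05×10⁻³·0.737^k.
Need 0.737^k ≤ 1.8e-12/1.05×10⁻³ = 1.71429e-09.
k ≥ ln(1.71429e-09)/ln(0.737) = -20.1843/-0.30517 = 66.141.
Smallest integer k = 67.

67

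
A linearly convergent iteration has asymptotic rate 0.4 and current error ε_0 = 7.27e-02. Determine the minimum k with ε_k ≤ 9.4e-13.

28

After k steps, ε_k ≈ 7.27e-02·0.4^k.
Need 0.4^k ≤ 9.4e-13/7.27e-02 = 1.29298e-11.
k ≥ ln(1.29298e-11)/ln(0.4) = -25.0715/-0.91629 = 27.362.
Smallest integer k = 28.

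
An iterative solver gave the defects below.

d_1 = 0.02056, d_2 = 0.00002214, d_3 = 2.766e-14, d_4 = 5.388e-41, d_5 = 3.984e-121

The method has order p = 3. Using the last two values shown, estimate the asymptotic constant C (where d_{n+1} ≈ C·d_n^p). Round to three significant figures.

C ≈ d_5 / d_4^3
  = 3.984e-121 / (5.388e-41)^3
  = 3.984e-121 / 1.56417e-121 ≈ 2.547

2.55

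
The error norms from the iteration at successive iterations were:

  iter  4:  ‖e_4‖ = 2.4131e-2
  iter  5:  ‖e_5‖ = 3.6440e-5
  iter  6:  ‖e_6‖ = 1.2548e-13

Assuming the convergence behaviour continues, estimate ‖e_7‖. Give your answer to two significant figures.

5.1e-39

First estimate the order: p ≈ ln(‖e_6‖/‖e_5‖) / ln(‖e_5‖/‖e_4‖) = ln(1.2548e-13/3.6440e-5)/ln(3.6440e-5/2.4131e-2) = ln(3.44347e-09)/ln(0.00151009) ≈ 3.0000.
Then ‖e_7‖ ≈ ‖e_6‖·(‖e_6‖/‖e_5‖)^p = 1.2548e-13·(3.44347e-09)^3.0000 = 1.2548e-13·4.08309e-26 ≈ 5.123e-39.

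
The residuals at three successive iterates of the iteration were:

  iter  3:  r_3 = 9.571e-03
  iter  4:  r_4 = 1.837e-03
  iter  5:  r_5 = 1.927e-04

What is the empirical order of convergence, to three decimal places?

1.366

p ≈ ln(r_5/r_4) / ln(r_4/r_3)
  = ln(1.927e-04/1.837e-03) / ln(1.837e-03/9.571e-03)
  = ln(0.104899) / ln(0.191934)
  = -2.254757 / -1.650604 ≈ 1.366019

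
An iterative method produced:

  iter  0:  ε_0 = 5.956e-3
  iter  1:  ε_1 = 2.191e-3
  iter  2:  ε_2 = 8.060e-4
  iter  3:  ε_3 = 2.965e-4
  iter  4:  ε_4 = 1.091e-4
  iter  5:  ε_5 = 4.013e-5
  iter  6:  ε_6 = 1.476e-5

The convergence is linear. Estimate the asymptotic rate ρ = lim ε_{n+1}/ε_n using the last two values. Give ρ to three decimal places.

ρ ≈ ε_6/ε_5 = 1.476e-5/4.013e-5 = 0.36780

0.368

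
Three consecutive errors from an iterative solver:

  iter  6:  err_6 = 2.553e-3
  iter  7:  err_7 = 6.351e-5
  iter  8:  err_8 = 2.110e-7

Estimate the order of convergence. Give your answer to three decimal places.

1.545

p ≈ ln(err_8/err_7) / ln(err_7/err_6)
  = ln(2.110e-7/6.351e-5) / ln(6.351e-5/2.553e-3)
  = ln(0.00332231) / ln(0.0248766)
  = -5.707095 / -3.693828 ≈ 1.545035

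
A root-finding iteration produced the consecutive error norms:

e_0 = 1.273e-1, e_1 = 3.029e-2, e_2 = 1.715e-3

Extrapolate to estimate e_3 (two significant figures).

5.5e-6

First estimate the order: p ≈ ln(e_2/e_1) / ln(e_1/e_0) = ln(1.715e-3/3.029e-2)/ln(3.029e-2/1.273e-1) = ln(0.0566193)/ln(0.237942) ≈ 2.0000.
Then e_3 ≈ e_2·(e_2/e_1)^p = 1.715e-3·(0.0566193)^2.0000 = 1.715e-3·0.00320575 ≈ 5.498e-06.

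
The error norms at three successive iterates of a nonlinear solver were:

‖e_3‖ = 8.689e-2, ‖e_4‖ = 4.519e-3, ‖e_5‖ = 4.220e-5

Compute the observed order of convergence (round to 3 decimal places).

p ≈ ln(‖e_5‖/‖e_4‖) / ln(‖e_4‖/‖e_3‖)
  = ln(4.220e-5/4.519e-3) / ln(4.519e-3/8.689e-2)
  = ln(0.00933835) / ln(0.0520083)
  = -4.673626 / -2.956352 ≈ 1.580876

1.581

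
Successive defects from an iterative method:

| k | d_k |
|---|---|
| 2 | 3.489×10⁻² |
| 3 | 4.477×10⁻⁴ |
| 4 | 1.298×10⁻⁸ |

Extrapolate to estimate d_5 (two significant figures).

First estimate the order: p ≈ ln(d_4/d_3) / ln(d_3/d_2) = ln(1.298×10⁻⁸/4.477×10⁻⁴)/ln(4.477×10⁻⁴/3.489×10⁻²) = ln(2.89926e-05)/ln(0.0128318) ≈ 2.3987.
Then d_5 ≈ d_4·(d_4/d_3)^p = 1.298×10⁻⁸·(2.89926e-05)^2.3987 = 1.298×10⁻⁸·1.30433e-11 ≈ 1.693e-19.

1.7e-19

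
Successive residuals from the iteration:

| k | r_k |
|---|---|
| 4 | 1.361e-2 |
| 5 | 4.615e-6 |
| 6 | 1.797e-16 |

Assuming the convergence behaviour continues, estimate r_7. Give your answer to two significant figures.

First estimate the order: p ≈ ln(r_6/r_5) / ln(r_5/r_4) = ln(1.797e-16/4.615e-6)/ln(4.615e-6/1.361e-2) = ln(3.89382e-11)/ln(0.000339089) ≈ 3.0002.
Then r_7 ≈ r_6·(r_6/r_5)^p = 1.797e-16·(3.89382e-11)^3.0002 = 1.797e-16·5.87551e-32 ≈ 1.056e-47.

1.1e-47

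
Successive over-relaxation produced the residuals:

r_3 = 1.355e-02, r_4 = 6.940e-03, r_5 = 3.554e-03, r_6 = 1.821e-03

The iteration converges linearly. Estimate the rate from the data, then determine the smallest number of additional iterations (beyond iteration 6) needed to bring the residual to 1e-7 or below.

15

Rate ρ ≈ r_6/r_5 = 1.821e-03/3.554e-03 = 0.5124.
After j more steps, r_{6+j} ≈ 1.821e-03·ρ^j; need ρ^j ≤ 1e-7/1.821e-03 = 5.49149e-05.
j ≥ ln(5.49149e-05)/ln(0.5124) = -9.8097/-0.66865 = 14.671.
So 15 more iterations are needed.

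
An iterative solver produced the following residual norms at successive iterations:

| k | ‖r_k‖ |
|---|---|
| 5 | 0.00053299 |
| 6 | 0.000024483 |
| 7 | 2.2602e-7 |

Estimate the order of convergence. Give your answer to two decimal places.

1.52

p ≈ ln(‖r_7‖/‖r_6‖) / ln(‖r_6‖/‖r_5‖)
  = ln(2.2602e-7/0.000024483) / ln(0.000024483/0.00053299)
  = ln(0.00923171) / ln(0.0459352)
  = -4.68511 / -3.08052 ≈ 1.52088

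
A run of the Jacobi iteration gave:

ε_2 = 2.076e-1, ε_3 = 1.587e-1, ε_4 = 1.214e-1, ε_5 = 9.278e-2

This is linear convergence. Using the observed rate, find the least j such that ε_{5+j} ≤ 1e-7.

Rate ρ ≈ ε_5/ε_4 = 9.278e-2/1.214e-1 = 0.7643.
After j more steps, ε_{5+j} ≈ 9.278e-2·ρ^j; need ρ^j ≤ 1e-7/9.278e-2 = 1.07782e-06.
j ≥ ln(1.07782e-06)/ln(0.7643) = -13.7406/-0.26879 = 51.120.
So 52 more iterations are needed.

52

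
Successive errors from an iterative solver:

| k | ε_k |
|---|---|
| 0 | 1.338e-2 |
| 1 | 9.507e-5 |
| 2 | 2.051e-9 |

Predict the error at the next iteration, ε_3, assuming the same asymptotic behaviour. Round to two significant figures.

1.5e-19

First estimate the order: p ≈ ln(ε_2/ε_1) / ln(ε_1/ε_0) = ln(2.051e-9/9.507e-5)/ln(9.507e-5/1.338e-2) = ln(2.15736e-05)/ln(0.00710538) ≈ 2.1719.
Then ε_3 ≈ ε_2·(ε_2/ε_1)^p = 2.051e-9·(2.15736e-05)^2.1719 = 2.051e-9·7.34085e-11 ≈ 1.506e-19.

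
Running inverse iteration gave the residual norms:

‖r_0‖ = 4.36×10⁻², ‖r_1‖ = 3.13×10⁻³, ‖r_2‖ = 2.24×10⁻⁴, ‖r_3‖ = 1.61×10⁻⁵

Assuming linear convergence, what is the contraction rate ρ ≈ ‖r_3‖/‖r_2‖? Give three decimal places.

0.072

ρ ≈ ‖r_3‖/‖r_2‖ = 1.61×10⁻⁵/2.24×10⁻⁴ = 0.07187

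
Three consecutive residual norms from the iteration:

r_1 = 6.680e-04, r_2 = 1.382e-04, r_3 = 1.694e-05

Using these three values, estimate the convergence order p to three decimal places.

p ≈ ln(r_3/r_2) / ln(r_2/r_1)
  = ln(1.694e-05/1.382e-04) / ln(1.382e-04/6.680e-04)
  = ln(0.122576) / ln(0.206886)
  = -2.099024 / -1.575587 ≈ 1.332217

1.332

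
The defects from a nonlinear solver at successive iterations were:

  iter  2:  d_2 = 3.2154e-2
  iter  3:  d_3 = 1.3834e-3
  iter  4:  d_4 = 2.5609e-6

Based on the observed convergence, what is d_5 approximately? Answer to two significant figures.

8.8e-12

First estimate the order: p ≈ ln(d_4/d_3) / ln(d_3/d_2) = ln(2.5609e-6/1.3834e-3)/ln(1.3834e-3/3.2154e-2) = ln(0.00185116)/ln(0.0430242) ≈ 2.0000.
Then d_5 ≈ d_4·(d_4/d_3)^p = 2.5609e-6·(0.00185116)^2.0000 = 2.5609e-6·3.42679e-06 ≈ 8.776e-12.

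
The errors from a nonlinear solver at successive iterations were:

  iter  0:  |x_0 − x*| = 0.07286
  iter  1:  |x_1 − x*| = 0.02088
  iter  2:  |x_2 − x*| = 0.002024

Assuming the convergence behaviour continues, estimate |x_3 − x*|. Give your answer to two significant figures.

First estimate the order: p ≈ ln(|x_2 − x*|/|x_1 − x*|) / ln(|x_1 − x*|/|x_0 − x*|) = ln(0.002024/0.02088)/ln(0.02088/0.07286) = ln(0.0969349)/ln(0.286577) ≈ 1.8673.
Then |x_3 − x*| ≈ |x_2 − x*|·(|x_2 − x*|/|x_1 − x*|)^p = 0.002024·(0.0969349)^1.8673 = 0.002024·0.0128072 ≈ 2.592e-05.

2.6e-5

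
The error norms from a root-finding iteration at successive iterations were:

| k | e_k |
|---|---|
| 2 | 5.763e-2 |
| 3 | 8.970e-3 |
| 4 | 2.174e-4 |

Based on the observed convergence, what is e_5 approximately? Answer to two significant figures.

First estimate the order: p ≈ ln(e_4/e_3) / ln(e_3/e_2) = ln(2.174e-4/8.970e-3)/ln(8.970e-3/5.763e-2) = ln(0.0242363)/ln(0.155648) ≈ 1.9998.
Then e_5 ≈ e_4·(e_4/e_3)^p = 2.174e-4·(0.0242363)^1.9998 = 2.174e-4·0.000587835 ≈ 1.278e-07.

1.3e-7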